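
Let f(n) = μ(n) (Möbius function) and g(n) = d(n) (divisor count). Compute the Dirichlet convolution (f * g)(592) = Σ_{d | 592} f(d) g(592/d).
(μ * d)(592) = 1

Divisors of 592: [1, 2, 4, 8, 16, 37, 74, 148, 296, 592]. For each d | 592:
  d = 1: μ(1) · d(592/1) = 1 · 10 = 10
  d = 2: μ(2) · d(592/2) = -1 · 8 = -8
  d = 4: μ(4) · d(592/4) = 0 · 6 = 0
  d = 8: μ(8) · d(592/8) = 0 · 4 = 0
  d = 16: μ(16) · d(592/16) = 0 · 2 = 0
  d = 37: μ(37) · d(592/37) = -1 · 5 = -5
  d = 74: μ(74) · d(592/74) = 1 · 4 = 4
  d = 148: μ(148) · d(592/148) = 0 · 3 = 0
  d = 296: μ(296) · d(592/296) = 0 · 2 = 0
  d = 592: μ(592) · d(592/592) = 0 · 1 = 0
Summing: (μ * d)(592) = 10 + -8 + 0 + 0 + 0 + -5 + 4 + 0 + 0 + 0 = 1.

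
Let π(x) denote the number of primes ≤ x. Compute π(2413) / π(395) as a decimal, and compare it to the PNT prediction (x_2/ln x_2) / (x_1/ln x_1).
π(2413)/π(395) = 358/77 ≈ 4.6494;  PNT prediction ≈ 4.6894.

π(395) = 77 and π(2413) = 358, so π(2413)/π(395) ≈ 4.6494. The PNT-predicted ratio is (2413/ln(2413)) / (395/ln(395)) ≈ 4.6894. The two agree to within a few percent, as expected.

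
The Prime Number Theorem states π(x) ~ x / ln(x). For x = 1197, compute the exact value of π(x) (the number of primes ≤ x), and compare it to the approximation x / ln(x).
π(1197) = 196;  x/ln(x) ≈ 168.89;  relative error ≈ 13.83%.

Directly count primes up to 1197: π(1197) = 196. The PNT approximation gives 1197/ln(1197) ≈ 1197/7.08757 ≈ 168.89. Relative error (π(x) − x/ln(x)) / π(x) ≈ 13.83%; the approximation is known to undercount slightly (Li(x) is a better estimate).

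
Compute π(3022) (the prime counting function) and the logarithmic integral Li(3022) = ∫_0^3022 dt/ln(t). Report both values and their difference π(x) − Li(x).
π(3022) = 433;  Li(3022) ≈ 445.51;  π(x) − Li(x) ≈ -12.51.

Direct count of primes ≤ 3022 gives π(3022) = 433. Numerical evaluation of the logarithmic integral gives Li(3022) ≈ 445.51. The difference π(x) − Li(x) ≈ -12.51 is typically negative for small/moderate x (Li(x) overestimates), though Littlewood's theorem shows this sign changes infinitely often.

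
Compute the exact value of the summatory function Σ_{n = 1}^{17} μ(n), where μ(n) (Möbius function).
Σ_{n ≤ 17} μ(n) = -2

Compute μ(n) for each 1 ≤ n ≤ 17: μ(1) = 1, μ(2) = -1, μ(3) = -1, μ(4) = 0, μ(5) = -1, μ(6) = 1, μ(7) = -1, μ(8) = 0, μ(9) = 0, μ(10) = 1, μ(11) = -1, μ(12) = 0, μ(13) = -1, μ(14) = 1, μ(15) = 1, μ(16) = 0, μ(17) = -1. Summing all 17 values: -2. (Mertens function M(x) = Σ_{n ≤ x} μ(n); on average M(x) should be small (PNT ⟺ M(x) = o(x)).)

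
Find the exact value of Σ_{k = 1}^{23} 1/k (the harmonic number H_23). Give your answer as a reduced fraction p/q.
H_23 = 444316699/118982864

Direct summation: H_23 = 1 + 1/2 + ... + 1/23. The least common denominator is lcm(1, ..., 23) = 5354228880; over this denominator the numerator is 5354228880 + 2677114440 + 1784742960 + 1338557220 + 1070845776 + 892371480 + 764889840 + 669278610 + 594914320 + 535422888 + 486748080 + 446185740 + 411863760 + 382444920 + 356948592 + 334639305 + 314954640 + 297457160 + 281801520 + 267711444 + 254963280 + 243374040 + 232792560 = 19994251455, so H_23 = 19994251455/5354228880; reducing by gcd(19994251455, 5354228880) = 45 gives 444316699/118982864 ≈ 3.73429. (The PNT-adjacent estimate ln(23) + γ ≈ 3.71271 matches within O(1/n).)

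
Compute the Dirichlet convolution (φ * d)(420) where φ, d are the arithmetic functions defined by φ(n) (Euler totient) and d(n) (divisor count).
(φ * d)(420) = 1344

Divisors of 420: [1, 2, 3, 4, 5, 6, 7, 10, 12, 14, 15, 20, 21, 28, 30, 35, 42, 60, 70, 84, 105, 140, 210, 420]. For each d | 420:
  d = 1: φ(1) · d(420/1) = 1 · 24 = 24
  d = 2: φ(2) · d(420/2) = 1 · 16 = 16
  d = 3: φ(3) · d(420/3) = 2 · 12 = 24
  d = 4: φ(4) · d(420/4) = 2 · 8 = 16
  d = 5: φ(5) · d(420/5) = 4 · 12 = 48
  d = 6: φ(6) · d(420/6) = 2 · 8 = 16
  d = 7: φ(7) · d(420/7) = 6 · 12 = 72
  d = 10: φ(10) · d(420/10) = 4 · 8 = 32
  d = 12: φ(12) · d(420/12) = 4 · 4 = 16
  d = 14: φ(14) · d(420/14) = 6 · 8 = 48
  d = 15: φ(15) · d(420/15) = 8 · 6 = 48
  d = 20: φ(20) · d(420/20) = 8 · 4 = 32
  d = 21: φ(21) · d(420/21) = 12 · 6 = 72
  d = 28: φ(28) · d(420/28) = 12 · 4 = 48
  d = 30: φ(30) · d(420/30) = 8 · 4 = 32
  d = 35: φ(35) · d(420/35) = 24 · 6 = 144
  d = 42: φ(42) · d(420/42) = 12 · 4 = 48
  d = 60: φ(60) · d(420/60) = 16 · 2 = 32
  d = 70: φ(70) · d(420/70) = 24 · 4 = 96
  d = 84: φ(84) · d(420/84) = 24 · 2 = 48
  d = 105: φ(105) · d(420/105) = 48 · 3 = 144
  d = 140: φ(140) · d(420/140) = 48 · 2 = 96
  d = 210: φ(210) · d(420/210) = 48 · 2 = 96
  d = 420: φ(420) · d(420/420) = 96 · 1 = 96
Summing: (φ * d)(420) = 24 + 16 + 24 + 16 + 48 + 16 + 72 + 32 + 16 + 48 + 48 + 32 + 72 + 48 + 32 + 144 + 48 + 32 + 96 + 48 + 144 + 96 + 96 + 96 = 1344.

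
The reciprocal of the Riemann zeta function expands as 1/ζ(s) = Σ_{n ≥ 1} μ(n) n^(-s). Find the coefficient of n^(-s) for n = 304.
μ(304) = 0

Factor n = 304 = 2^4 · 19. μ(n) = 0 if any exponent ≥ 2 (not squarefree); otherwise μ(n) = (−1)^{ω(n)} where ω(n) is the number of distinct prime factors. Applying: μ(304) = 0.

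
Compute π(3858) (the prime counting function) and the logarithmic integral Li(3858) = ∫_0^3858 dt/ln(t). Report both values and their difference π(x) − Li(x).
π(3858) = 535;  Li(3858) ≈ 548.21;  π(x) − Li(x) ≈ -13.21.

Direct count of primes ≤ 3858 gives π(3858) = 535. Numerical evaluation of the logarithmic integral gives Li(3858) ≈ 548.21. The difference π(x) − Li(x) ≈ -13.21 is typically negative for small/moderate x (Li(x) overestimates), though Littlewood's theorem shows this sign changes infinitely often.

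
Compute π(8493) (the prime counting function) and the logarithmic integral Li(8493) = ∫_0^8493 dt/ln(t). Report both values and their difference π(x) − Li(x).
π(8493) = 1059;  Li(8493) ≈ 1081.09;  π(x) − Li(x) ≈ -22.09.

Direct count of primes ≤ 8493 gives π(8493) = 1059. Numerical evaluation of the logarithmic integral gives Li(8493) ≈ 1081.09. The difference π(x) − Li(x) ≈ -22.09 is typically negative for small/moderate x (Li(x) overestimates), though Littlewood's theorem shows this sign changes infinitely often.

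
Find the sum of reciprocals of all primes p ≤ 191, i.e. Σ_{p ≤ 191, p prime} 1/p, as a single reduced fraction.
Σ 1/p = 1993491118321872720749042237885450777194444627325999952379378899379116158063/1030893141925860008499560888835674370998623848299590975192766715520279329390

π(191) = 43, so the primes ≤ 191 are [2, 3, 5, 7, 11, 13, 17, 19, 23, 29, 31, 37, 41, 43, 47, 53, 59, 61, 67, 71, 73, 79, 83, 89, 97, 101, 103, 107, 109, 113, 127, 131, 137, 139, 149, 151, 157, 163, 167, 173, 179, 181, 191]. Summing 1/p over these primes: 1993491118321872720749042237885450777194444627325999952379378899379116158063/1030893141925860008499560888835674370998623848299590975192766715520279329390 ≈ 1.9338. Mertens estimate ln ln(191) + 0.2615 ≈ 1.9202.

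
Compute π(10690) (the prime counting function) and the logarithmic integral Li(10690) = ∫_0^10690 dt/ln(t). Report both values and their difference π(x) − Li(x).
π(10690) = 1303;  Li(10690) ≈ 1320.78;  π(x) − Li(x) ≈ -17.78.

Direct count of primes ≤ 10690 gives π(10690) = 1303. Numerical evaluation of the logarithmic integral gives Li(10690) ≈ 1320.78. The difference π(x) − Li(x) ≈ -17.78 is typically negative for small/moderate x (Li(x) overestimates), though Littlewood's theorem shows this sign changes infinitely often.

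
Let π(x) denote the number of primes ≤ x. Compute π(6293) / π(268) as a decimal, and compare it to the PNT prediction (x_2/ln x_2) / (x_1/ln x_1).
π(6293)/π(268) = 818/56 ≈ 14.6071;  PNT prediction ≈ 15.0087.

π(268) = 56 and π(6293) = 818, so π(6293)/π(268) ≈ 14.6071. The PNT-predicted ratio is (6293/ln(6293)) / (268/ln(268)) ≈ 15.0087. The two agree to within a few percent, as expected.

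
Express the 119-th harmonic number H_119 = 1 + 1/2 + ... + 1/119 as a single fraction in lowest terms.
H_119 = 93164933029543732588289222815367988877515840444049/17379782769567790172972927968296006432665936992320

Direct summation: H_119 = 1 + 1/2 + ... + 1/119. The least common denominator is lcm(1, ..., 119) = 955888052326228459513511038256280353796626534577600; over this denominator the numerator is 955888052326228459513511038256280353796626534577600 + 477944026163114229756755519128140176898313267288800 + 318629350775409486504503679418760117932208844859200 + 238972013081557114878377759564070088449156633644400 + 191177610465245691902702207651256070759325306915520 + 159314675387704743252251839709380058966104422429600 + 136555436046604065644787291179468621970946647796800 + 119486006540778557439188879782035044224578316822200 + 106209783591803162168167893139586705977402948286400 + 95588805232622845951351103825628035379662653457760 + 86898913847838950864864639841480032163329684961600 + 79657337693852371626125919854690029483052211214800 + 73529850178940650731808541404329257984355887275200 + 68277718023302032822393645589734310985473323898400 + 63725870155081897300900735883752023586441768971840 + 59743003270389278719594439891017522112289158411100 + 56228708960366379971383002250369432576272149092800 + 53104891795901581084083946569793352988701474143200 + 50309897490854129448079528329277913357717186030400 + 47794402616311422975675551912814017689831326728880 + 45518478682201355214929097059822873990315549265600 + 43449456923919475432432319920740016081664842480800 + 41560350101140367804935262532881754512896805851200 + 39828668846926185813062959927345014741526105607400 + 38235522093049138380540441530251214151865061383104 + 36764925089470325365904270702164628992177943637600 + 35403261197267720722722631046528901992467649428800 + 34138859011651016411196822794867155492736661949200 + 32961656976766498603914173732975184613676777054400 + 31862935077540948650450367941876011793220884485920 + 30835098462136401919790678653428398509568597889600 + 29871501635194639359797219945508761056144579205550 + 28966304615946316954954879947160010721109894987200 + 28114354480183189985691501125184716288136074546400 + 27311087209320813128957458235893724394189329559360 + 26552445897950790542041973284896676494350737071600 + 25834812225033201608473271304223793345854771204800 + 25154948745427064724039764164638956678858593015200 + 24509950059646883577269513801443085994785295758400 + 23897201308155711487837775956407008844915663364440 + 23314342739664108768622220445275130580405525233600 + 22759239341100677607464548529911436995157774632800 + 22229954705261126965430489261773961716200617083200 + 21724728461959737716216159960370008040832421240400 + 21241956718360632433633578627917341195480589657280 + 20780175050570183902467631266440877256448402925600 + 20338043666515499138585341239495326676523968820800 + 19914334423463092906531479963672507370763052803700 + 19507919435229152234969613025638374567278092542400 + 19117761046524569190270220765125607075932530691552 + 18742902986788793323794334083456477525424049697600 + 18382462544735162682952135351082314496088971818800 + 18035623628796763387047378080307176486728802539200 + 17701630598633860361361315523264450996233824714400 + 17379782769567790172972927968296006432665936992320 + 17069429505825508205598411397433577746368330974600 + 16769965830284709816026509443092637785905728676800 + 16480828488383249301957086866487592306838388527200 + 16201492412308956940906966750106446674519093806400 + 15931467538770474325225183970938005896610442242960 + 15670295939774237041205098987807874652403713681600 + 15417549231068200959895339326714199254784298944800 + 15172826227400451738309699019940957996771849755200 + 14935750817597319679898609972754380528072289602775 + 14705970035788130146361708280865851596871177455040 + 14483152307973158477477439973580005360554947493600 + 14266985855615350141992702063526572444725769172800 + 14057177240091594992845750562592358144068037273200 + 13853450033713455934978420844293918170965601950400 + 13655543604660406564478729117946862197094664779680 + 13463212004594767035401563919102540194318683585600 + 13276222948975395271020986642448338247175368535800 + 13094356881181211774157685455565484298583925131200 + 12917406112516600804236635652111896672927385602400 + 12745174031016379460180147176750404717288353794368 + 12577474372713532362019882082319478339429296507600 + 12414130549691278694980662834497147451904240708800 + 12254975029823441788634756900721542997392647879200 + 12099848763623145057133051117168105744261095374400 + 11948600654077855743918887978203504422457831682220 + 11801087065755906907574210348842967330822549809600 + 11657171369832054384311110222637565290202762616800 + 11516723522002752524259169135617835587911163067200 + 11379619670550338803732274264955718497578887316400 + 11245741792073275994276600450073886515254429818560 + 11114977352630563482715244630886980858100308541600 + 10987218992255499534638057910991728204558925684800 + 10862364230979868858108079980185004020416210620200 + 10740315194676724264196753238834610716816028478400 + 10620978359180316216816789313958670597740294828640 + 10504264311277235818829791629189893997765126753600 + 10390087525285091951233815633220438628224201462800 + 10278366154045467306596892884476132836522865963200 + 10169021833257749569292670619747663338261984410400 + 10061979498170825889615905665855582671543437206080 + 9957167211731546453265739981836253685381526401850 + 9854516003363179994984649878930725296872438500800 + 9753959717614576117484806512819187283639046271200 + 9655434871982105651651626649053336907036631662400 + 9558880523262284595135110382562803537966265345776 + 9464238141843846133797138992636439146501252817600 + 9371451493394396661897167041728238762712024848800 + 9280466527439111257412728526760003434918704219200 + 9191231272367581341476067675541157248044485909400 + 9103695736440271042985819411964574798063109853120 + 9017811814398381693523689040153588243364401269600 + 8933533199310546350593561105198881811183425556800 + 8850815299316930180680657761632225498116912357200 + 8769615158956224399206523286754865631161711326400 + 8689891384783895086486463984148003216332968496160 + 8611604075011067202824423768074597781951590401600 + 8534714752912754102799205698716788873184165487300 + 8459186303771933270031071135011330564571916235200 + 8384982915142354908013254721546318892952864338400 + 8312070020228073560987052506576350902579361170240 + 8240414244191624650978543433243796153419194263600 + 8169983353215627859089837933814361998261765252800 + 8100746206154478470453483375053223337259546903200 + 8032672708623768567340428892909918939467449870400 = 5124071316624905292355907254845239388263371224422695, so H_119 = 5124071316624905292355907254845239388263371224422695/955888052326228459513511038256280353796626534577600; reducing by gcd(5124071316624905292355907254845239388263371224422695, 955888052326228459513511038256280353796626534577600) = 55 gives 93164933029543732588289222815367988877515840444049/17379782769567790172972927968296006432665936992320 ≈ 5.36053. (The PNT-adjacent estimate ln(119) + γ ≈ 5.35634 matches within O(1/n).)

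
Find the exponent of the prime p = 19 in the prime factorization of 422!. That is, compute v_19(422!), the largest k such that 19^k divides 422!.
v_19(422!) = 23

Legendre's formula: v_p(n!) = Σ_{k ≥ 1} ⌊n / p^k⌋. For p = 19, n = 422, the terms are:
  ⌊422/19^1⌋ = ⌊422/19⌋ = 22
  ⌊422/19^2⌋ = ⌊422/361⌋ = 1
(the next term ⌊422/19^3⌋ = 0, terminating the sum). Summing: v_19(422!) = 22 + 1 = 23.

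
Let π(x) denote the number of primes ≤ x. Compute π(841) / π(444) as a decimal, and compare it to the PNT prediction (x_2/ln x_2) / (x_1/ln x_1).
π(841)/π(444) = 146/86 ≈ 1.6977;  PNT prediction ≈ 1.7145.

π(444) = 86 and π(841) = 146, so π(841)/π(444) ≈ 1.6977. The PNT-predicted ratio is (841/ln(841)) / (444/ln(444)) ≈ 1.7145. The two agree to within a few percent, as expected.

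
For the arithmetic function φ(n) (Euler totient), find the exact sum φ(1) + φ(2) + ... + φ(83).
Σ_{n ≤ 83} φ(n) = 2142

Compute φ(n) for each 1 ≤ n ≤ 83: φ(1) = 1, φ(2) = 1, φ(3) = 2, φ(4) = 2, φ(5) = 4, φ(6) = 2, φ(7) = 6, φ(8) = 4, φ(9) = 6, φ(10) = 4, φ(11) = 10, φ(12) = 4, φ(13) = 12, φ(14) = 6, φ(15) = 8, φ(16) = 8, φ(17) = 16, φ(18) = 6, φ(19) = 18, φ(20) = 8, φ(21) = 12, φ(22) = 10, φ(23) = 22, φ(24) = 8, φ(25) = 20, φ(26) = 12, φ(27) = 18, φ(28) = 12, φ(29) = 28, φ(30) = 8, φ(31) = 30, φ(32) = 16, φ(33) = 20, φ(34) = 16, φ(35) = 24, φ(36) = 12, φ(37) = 36, φ(38) = 18, φ(39) = 24, φ(40) = 16, φ(41) = 40, φ(42) = 12, φ(43) = 42, φ(44) = 20, φ(45) = 24, φ(46) = 22, φ(47) = 46, φ(48) = 16, φ(49) = 42, φ(50) = 20, φ(51) = 32, φ(52) = 24, φ(53) = 52, φ(54) = 18, φ(55) = 40, φ(56) = 24, φ(57) = 36, φ(58) = 28, φ(59) = 58, φ(60) = 16, φ(61) = 60, φ(62) = 30, φ(63) = 36, φ(64) = 32, φ(65) = 48, φ(66) = 20, φ(67) = 66, φ(68) = 32, φ(69) = 44, φ(70) = 24, φ(71) = 70, φ(72) = 24, φ(73) = 72, φ(74) = 36, φ(75) = 40, φ(76) = 36, φ(77) = 60, φ(78) = 24, φ(79) = 78, φ(80) = 32, φ(81) = 54, φ(82) = 40, φ(83) = 82. Summing all 83 values: 2142. (Average order: Σ_{n ≤ x} φ(n) ~ (3/π²) x². For x = 83, (3/π²)·83² ≈ 2094.00.)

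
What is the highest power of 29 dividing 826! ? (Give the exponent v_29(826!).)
v_29(826!) = 28

Legendre's formula: v_p(n!) = Σ_{k ≥ 1} ⌊n / p^k⌋. For p = 29, n = 826, the terms are:
  ⌊826/29^1⌋ = ⌊826/29⌋ = 28
(the next term ⌊826/29^2⌋ = 0, terminating the sum). Summing: v_29(826!) = 28 = 28.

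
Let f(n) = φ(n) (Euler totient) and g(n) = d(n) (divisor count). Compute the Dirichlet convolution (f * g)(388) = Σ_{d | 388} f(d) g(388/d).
(φ * d)(388) = 686

Divisors of 388: [1, 2, 4, 97, 194, 388]. For each d | 388:
  d = 1: φ(1) · d(388/1) = 1 · 6 = 6
  d = 2: φ(2) · d(388/2) = 1 · 4 = 4
  d = 4: φ(4) · d(388/4) = 2 · 2 = 4
  d = 97: φ(97) · d(388/97) = 96 · 3 = 288
  d = 194: φ(194) · d(388/194) = 96 · 2 = 192
  d = 388: φ(388) · d(388/388) = 192 · 1 = 192
Summing: (φ * d)(388) = 6 + 4 + 4 + 288 + 192 + 192 = 686.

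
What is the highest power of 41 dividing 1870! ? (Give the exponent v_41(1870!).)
v_41(1870!) = 46

Legendre's formula: v_p(n!) = Σ_{k ≥ 1} ⌊n / p^k⌋. For p = 41, n = 1870, the terms are:
  ⌊1870/41^1⌋ = ⌊1870/41⌋ = 45
  ⌊1870/41^2⌋ = ⌊1870/1681⌋ = 1
(the next term ⌊1870/41^3⌋ = 0, terminating the sum). Summing: v_41(1870!) = 45 + 1 = 46.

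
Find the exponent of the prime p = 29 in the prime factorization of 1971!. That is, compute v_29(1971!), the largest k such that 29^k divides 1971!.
v_29(1971!) = 69

Legendre's formula: v_p(n!) = Σ_{k ≥ 1} ⌊n / p^k⌋. For p = 29, n = 1971, the terms are:
  ⌊1971/29^1⌋ = ⌊1971/29⌋ = 67
  ⌊1971/29^2⌋ = ⌊1971/841⌋ = 2
(the next term ⌊1971/29^3⌋ = 0, terminating the sum). Summing: v_29(1971!) = 67 + 2 = 69.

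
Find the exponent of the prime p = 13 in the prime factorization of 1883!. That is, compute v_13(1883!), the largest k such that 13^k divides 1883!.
v_13(1883!) = 155

Legendre's formula: v_p(n!) = Σ_{k ≥ 1} ⌊n / p^k⌋. For p = 13, n = 1883, the terms are:
  ⌊1883/13^1⌋ = ⌊1883/13⌋ = 144
  ⌊1883/13^2⌋ = ⌊1883/169⌋ = 11
(the next term ⌊1883/13^3⌋ = 0, terminating the sum). Summing: v_13(1883!) = 144 + 11 = 155.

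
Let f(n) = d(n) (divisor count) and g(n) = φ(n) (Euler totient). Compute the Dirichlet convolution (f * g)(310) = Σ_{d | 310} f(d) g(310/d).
(d * φ)(310) = 576

Divisors of 310: [1, 2, 5, 10, 31, 62, 155, 310]. For each d | 310:
  d = 1: d(1) · φ(310/1) = 1 · 120 = 120
  d = 2: d(2) · φ(310/2) = 2 · 120 = 240
  d = 5: d(5) · φ(310/5) = 2 · 30 = 60
  d = 10: d(10) · φ(310/10) = 4 · 30 = 120
  d = 31: d(31) · φ(310/31) = 2 · 4 = 8
  d = 62: d(62) · φ(310/62) = 4 · 4 = 16
  d = 155: d(155) · φ(310/155) = 4 · 1 = 4
  d = 310: d(310) · φ(310/310) = 8 · 1 = 8
Summing: (d * φ)(310) = 120 + 240 + 60 + 120 + 8 + 16 + 4 + 8 = 576.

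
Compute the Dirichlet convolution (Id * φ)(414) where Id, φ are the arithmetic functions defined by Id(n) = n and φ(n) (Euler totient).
(Id * φ)(414) = 2835

Divisors of 414: [1, 2, 3, 6, 9, 18, 23, 46, 69, 138, 207, 414]. For each d | 414:
  d = 1: Id(1) · φ(414/1) = 1 · 132 = 132
  d = 2: Id(2) · φ(414/2) = 2 · 132 = 264
  d = 3: Id(3) · φ(414/3) = 3 · 44 = 132
  d = 6: Id(6) · φ(414/6) = 6 · 44 = 264
  d = 9: Id(9) · φ(414/9) = 9 · 22 = 198
  d = 18: Id(18) · φ(414/18) = 18 · 22 = 396
  d = 23: Id(23) · φ(414/23) = 23 · 6 = 138
  d = 46: Id(46) · φ(414/46) = 46 · 6 = 276
  d = 69: Id(69) · φ(414/69) = 69 · 2 = 138
  d = 138: Id(138) · φ(414/138) = 138 · 2 = 276
  d = 207: Id(207) · φ(414/207) = 207 · 1 = 207
  d = 414: Id(414) · φ(414/414) = 414 · 1 = 414
Summing: (Id * φ)(414) = 132 + 264 + 132 + 264 + 198 + 396 + 138 + 276 + 138 + 276 + 207 + 414 = 2835.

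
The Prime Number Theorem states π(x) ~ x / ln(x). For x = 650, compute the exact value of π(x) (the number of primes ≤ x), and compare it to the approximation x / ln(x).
π(650) = 118;  x/ln(x) ≈ 100.36;  relative error ≈ 14.95%.

Directly count primes up to 650: π(650) = 118. The PNT approximation gives 650/ln(650) ≈ 650/6.47697 ≈ 100.36. Relative error (π(x) − x/ln(x)) / π(x) ≈ 14.95%; the approximation is known to undercount slightly (Li(x) is a better estimate).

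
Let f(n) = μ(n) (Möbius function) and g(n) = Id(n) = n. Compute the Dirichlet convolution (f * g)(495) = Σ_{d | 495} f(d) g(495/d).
(μ * Id)(495) = 240

Divisors of 495: [1, 3, 5, 9, 11, 15, 33, 45, 55, 99, 165, 495]. For each d | 495:
  d = 1: μ(1) · Id(495/1) = 1 · 495 = 495
  d = 3: μ(3) · Id(495/3) = -1 · 165 = -165
  d = 5: μ(5) · Id(495/5) = -1 · 99 = -99
  d = 9: μ(9) · Id(495/9) = 0 · 55 = 0
  d = 11: μ(11) · Id(495/11) = -1 · 45 = -45
  d = 15: μ(15) · Id(495/15) = 1 · 33 = 33
  d = 33: μ(33) · Id(495/33) = 1 · 15 = 15
  d = 45: μ(45) · Id(495/45) = 0 · 11 = 0
  d = 55: μ(55) · Id(495/55) = 1 · 9 = 9
  d = 99: μ(99) · Id(495/99) = 0 · 5 = 0
  d = 165: μ(165) · Id(495/165) = -1 · 3 = -3
  d = 495: μ(495) · Id(495/495) = 0 · 1 = 0
Summing: (μ * Id)(495) = 495 + -165 + -99 + 0 + -45 + 33 + 15 + 0 + 9 + 0 + -3 + 0 = 240.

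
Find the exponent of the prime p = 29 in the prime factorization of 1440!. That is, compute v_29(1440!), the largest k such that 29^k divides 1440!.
v_29(1440!) = 50

Legendre's formula: v_p(n!) = Σ_{k ≥ 1} ⌊n / p^k⌋. For p = 29, n = 1440, the terms are:
  ⌊1440/29^1⌋ = ⌊1440/29⌋ = 49
  ⌊1440/29^2⌋ = ⌊1440/841⌋ = 1
(the next term ⌊1440/29^3⌋ = 0, terminating the sum). Summing: v_29(1440!) = 49 + 1 = 50.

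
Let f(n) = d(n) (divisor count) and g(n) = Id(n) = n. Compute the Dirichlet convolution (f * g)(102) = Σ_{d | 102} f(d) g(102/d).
(d * Id)(102) = 380

Divisors of 102: [1, 2, 3, 6, 17, 34, 51, 102]. For each d | 102:
  d = 1: d(1) · Id(102/1) = 1 · 102 = 102
  d = 2: d(2) · Id(102/2) = 2 · 51 = 102
  d = 3: d(3) · Id(102/3) = 2 · 34 = 68
  d = 6: d(6) · Id(102/6) = 4 · 17 = 68
  d = 17: d(17) · Id(102/17) = 2 · 6 = 12
  d = 34: d(34) · Id(102/34) = 4 · 3 = 12
  d = 51: d(51) · Id(102/51) = 4 · 2 = 8
  d = 102: d(102) · Id(102/102) = 8 · 1 = 8
Summing: (d * Id)(102) = 102 + 102 + 68 + 68 + 12 + 12 + 8 + 8 = 380.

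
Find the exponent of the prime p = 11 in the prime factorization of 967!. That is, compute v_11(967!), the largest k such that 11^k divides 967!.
v_11(967!) = 94

Legendre's formula: v_p(n!) = Σ_{k ≥ 1} ⌊n / p^k⌋. For p = 11, n = 967, the terms are:
  ⌊967/11^1⌋ = ⌊967/11⌋ = 87
  ⌊967/11^2⌋ = ⌊967/121⌋ = 7
(the next term ⌊967/11^3⌋ = 0, terminating the sum). Summing: v_11(967!) = 87 + 7 = 94.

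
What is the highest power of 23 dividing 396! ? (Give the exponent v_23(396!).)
v_23(396!) = 17

Legendre's formula: v_p(n!) = Σ_{k ≥ 1} ⌊n / p^k⌋. For p = 23, n = 396, the terms are:
  ⌊396/23^1⌋ = ⌊396/23⌋ = 17
(the next term ⌊396/23^2⌋ = 0, terminating the sum). Summing: v_23(396!) = 17 = 17.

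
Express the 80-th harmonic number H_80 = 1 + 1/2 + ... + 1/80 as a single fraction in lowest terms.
H_80 = 4880292608058024066886120358155997/982844219842241906412811281988800

Direct summation: H_80 = 1 + 1/2 + ... + 1/80. The least common denominator is lcm(1, ..., 80) = 32433859254793982911622772305630400; over this denominator the numerator is 32433859254793982911622772305630400 + 16216929627396991455811386152815200 + 10811286418264660970540924101876800 + 8108464813698495727905693076407600 + 6486771850958796582324554461126080 + 5405643209132330485270462050938400 + 4633408464970568987374681757947200 + 4054232406849247863952846538203800 + 3603762139421553656846974700625600 + 3243385925479398291162277230563040 + 2948532659526725719238433845966400 + 2702821604566165242635231025469200 + 2494912250368767916278674792740800 + 2316704232485284493687340878973600 + 2162257283652932194108184820375360 + 2027116203424623931976423269101900 + 1907874073811410759507221900331200 + 1801881069710776828423487350312800 + 1707045223936525416401198542401600 + 1621692962739699145581138615281520 + 1544469488323522995791560585982400 + 1474266329763362859619216922983200 + 1410167793686694909200990100244800 + 1351410802283082621317615512734600 + 1297354370191759316464910892225216 + 1247456125184383958139337396370400 + 1201254046473851218948991566875200 + 1158352116242642246843670439486800 + 1118408939820482169366302493297600 + 1081128641826466097054092410187680 + 1046253524348192997149121687278400 + 1013558101712311965988211634550950 + 982844219842241906412811281988800 + 953937036905705379753610950165600 + 926681692994113797474936351589440 + 900940534855388414211743675156400 + 876590790670107646260074927179200 + 853522611968262708200599271200800 + 831637416789589305426224930913600 + 810846481369849572790569307640760 + 791069737921804461259092007454400 + 772234744161761497895780292991200 + 754275796623115881665645867572800 + 737133164881681429809608461491600 + 720752427884310731369394940125120 + 705083896843347454600495050122400 + 690082111804127295991973878843200 + 675705401141541310658807756367300 + 661915494995795569624954536849600 + 648677185095879658232455446112608 + 635958024603803586502407300110400 + 623728062592191979069668698185200 + 611959608581018545502316458596800 + 600627023236925609474495783437600 + 589706531905345143847686769193280 + 579176058121321123421835219743400 + 569015074645508472133732847467200 + 559204469910241084683151246648800 + 549726428047355642569877496705600 + 540564320913233048527046205093840 + 531702610734327588715127414846400 + 523126762174096498574560843639200 + 514823162774507665263853528660800 + 506779050856155982994105817275475 + 498982450073753583255734958548160 + 491422109921120953206405640994400 + 484087451564089297188399586651200 + 476968518452852689876805475082800 + 470055931228898303066996700081600 + 463340846497056898737468175794720 + 456814919081605393121447497262400 + 450470267427694207105871837578200 + 444299441846492916597572223364800 + 438295395335053823130037463589600 + 432451456730586438821636964075072 + 426761305984131354100299635600400 + 421218951360960817034061977995200 + 415818708394794652713112465456800 + 410555180440430163438262940577600 + 405423240684924786395284653820380 = 161049656065914794207241971819147901, so H_80 = 161049656065914794207241971819147901/32433859254793982911622772305630400; reducing by gcd(161049656065914794207241971819147901, 32433859254793982911622772305630400) = 33 gives 4880292608058024066886120358155997/982844219842241906412811281988800 ≈ 4.96548. (The PNT-adjacent estimate ln(80) + γ ≈ 4.95924 matches within O(1/n).)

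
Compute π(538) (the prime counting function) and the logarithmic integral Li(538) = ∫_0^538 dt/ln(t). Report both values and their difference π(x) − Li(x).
π(538) = 99;  Li(538) ≈ 107.87;  π(x) − Li(x) ≈ -8.87.

Direct count of primes ≤ 538 gives π(538) = 99. Numerical evaluation of the logarithmic integral gives Li(538) ≈ 107.87. The difference π(x) − Li(x) ≈ -8.87 is typically negative for small/moderate x (Li(x) overestimates), though Littlewood's theorem shows this sign changes infinitely often.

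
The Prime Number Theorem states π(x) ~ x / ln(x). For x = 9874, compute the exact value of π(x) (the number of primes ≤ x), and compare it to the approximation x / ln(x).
π(9874) = 1218;  x/ln(x) ≈ 1073.53;  relative error ≈ 11.86%.

Directly count primes up to 9874: π(9874) = 1218. The PNT approximation gives 9874/ln(9874) ≈ 9874/9.19766 ≈ 1073.53. Relative error (π(x) − x/ln(x)) / π(x) ≈ 11.86%; the approximation is known to undercount slightly (Li(x) is a better estimate).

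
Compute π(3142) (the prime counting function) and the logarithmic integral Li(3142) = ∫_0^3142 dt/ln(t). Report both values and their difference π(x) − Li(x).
π(3142) = 446;  Li(3142) ≈ 460.44;  π(x) − Li(x) ≈ -14.44.

Direct count of primes ≤ 3142 gives π(3142) = 446. Numerical evaluation of the logarithmic integral gives Li(3142) ≈ 460.44. The difference π(x) − Li(x) ≈ -14.44 is typically negative for small/moderate x (Li(x) overestimates), though Littlewood's theorem shows this sign changes infinitely often.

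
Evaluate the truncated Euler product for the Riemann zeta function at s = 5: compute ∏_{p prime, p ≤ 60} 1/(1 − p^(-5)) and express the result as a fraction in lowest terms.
∏ = 9783623293724966042755527767857913576946767245571173033197003580720982191908567341/9435202489615342986287959538462812822601440308319131731232692023968655443618693120

The primes p ≤ 60 are [2, 3, 5, 7, 11, 13, 17, 19, 23, 29, 31, 37, 41, 43, 47, 53, 59]. For each prime, (1 − 1/p^5)^(-1) = p^5 / (p^5 − 1). The product is (1 − 1/2^5)^(-1), (1 − 1/3^5)^(-1), (1 − 1/5^5)^(-1), (1 − 1/7^5)^(-1), (1 − 1/11^5)^(-1), (1 − 1/13^5)^(-1), (1 − 1/17^5)^(-1), (1 − 1/19^5)^(-1), (1 − 1/23^5)^(-1), (1 − 1/29^5)^(-1), (1 − 1/31^5)^(-1), (1 − 1/37^5)^(-1), (1 − 1/41^5)^(-1), (1 − 1/43^5)^(-1), (1 − 1/47^5)^(-1), (1 − 1/53^5)^(-1), (1 − 1/59^5)^(-1) = ∏ p^5 / (p^5 − 1) = 9783623293724966042755527767857913576946767245571173033197003580720982191908567341/9435202489615342986287959538462812822601440308319131731232692023968655443618693120.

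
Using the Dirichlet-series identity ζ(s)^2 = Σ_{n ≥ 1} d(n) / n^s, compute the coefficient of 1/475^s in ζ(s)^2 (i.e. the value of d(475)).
d(475) = 6

ζ(s)^2 = (Σ 1/m^s)(Σ 1/k^s). The coefficient of 1/n^s in the product is the number of ordered pairs (m, k) with mk = n, which equals d(n). For n = 475, divisors are [1, 5, 19, 25, 95, 475], so d(475) = 6.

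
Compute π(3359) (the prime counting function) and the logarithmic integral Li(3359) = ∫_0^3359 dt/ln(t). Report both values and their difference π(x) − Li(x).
π(3359) = 473;  Li(3359) ≈ 487.28;  π(x) − Li(x) ≈ -14.28.

Direct count of primes ≤ 3359 gives π(3359) = 473. Numerical evaluation of the logarithmic integral gives Li(3359) ≈ 487.28. The difference π(x) − Li(x) ≈ -14.28 is typically negative for small/moderate x (Li(x) overestimates), though Littlewood's theorem shows this sign changes infinitely often.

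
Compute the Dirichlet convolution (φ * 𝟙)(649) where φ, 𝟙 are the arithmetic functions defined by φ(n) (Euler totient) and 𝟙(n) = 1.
(φ * 𝟙)(649) = 649

Divisors of 649: [1, 11, 59, 649]. For each d | 649:
  d = 1: φ(1) · 𝟙(649/1) = 1 · 1 = 1
  d = 11: φ(11) · 𝟙(649/11) = 10 · 1 = 10
  d = 59: φ(59) · 𝟙(649/59) = 58 · 1 = 58
  d = 649: φ(649) · 𝟙(649/649) = 580 · 1 = 580
Summing: (φ * 𝟙)(649) = 1 + 10 + 58 + 580 = 649.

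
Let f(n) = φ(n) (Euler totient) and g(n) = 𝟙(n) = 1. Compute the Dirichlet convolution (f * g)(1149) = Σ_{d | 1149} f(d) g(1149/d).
(φ * 𝟙)(1149) = 1149

Divisors of 1149: [1, 3, 383, 1149]. For each d | 1149:
  d = 1: φ(1) · 𝟙(1149/1) = 1 · 1 = 1
  d = 3: φ(3) · 𝟙(1149/3) = 2 · 1 = 2
  d = 383: φ(383) · 𝟙(1149/383) = 382 · 1 = 382
  d = 1149: φ(1149) · 𝟙(1149/1149) = 764 · 1 = 764
Summing: (φ * 𝟙)(1149) = 1 + 2 + 382 + 764 = 1149.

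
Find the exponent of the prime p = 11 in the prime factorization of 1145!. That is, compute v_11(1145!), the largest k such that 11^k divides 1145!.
v_11(1145!) = 113

Legendre's formula: v_p(n!) = Σ_{k ≥ 1} ⌊n / p^k⌋. For p = 11, n = 1145, the terms are:
  ⌊1145/11^1⌋ = ⌊1145/11⌋ = 104
  ⌊1145/11^2⌋ = ⌊1145/121⌋ = 9
(the next term ⌊1145/11^3⌋ = 0, terminating the sum). Summing: v_11(1145!) = 104 + 9 = 113.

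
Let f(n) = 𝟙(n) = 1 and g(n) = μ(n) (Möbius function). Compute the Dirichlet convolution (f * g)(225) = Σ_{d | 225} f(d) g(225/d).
(𝟙 * μ)(225) = 0

Divisors of 225: [1, 3, 5, 9, 15, 25, 45, 75, 225]. For each d | 225:
  d = 1: 𝟙(1) · μ(225/1) = 1 · 0 = 0
  d = 3: 𝟙(3) · μ(225/3) = 1 · 0 = 0
  d = 5: 𝟙(5) · μ(225/5) = 1 · 0 = 0
  d = 9: 𝟙(9) · μ(225/9) = 1 · 0 = 0
  d = 15: 𝟙(15) · μ(225/15) = 1 · 1 = 1
  d = 25: 𝟙(25) · μ(225/25) = 1 · 0 = 0
  d = 45: 𝟙(45) · μ(225/45) = 1 · -1 = -1
  d = 75: 𝟙(75) · μ(225/75) = 1 · -1 = -1
  d = 225: 𝟙(225) · μ(225/225) = 1 · 1 = 1
Summing: (𝟙 * μ)(225) = 0 + 0 + 0 + 0 + 1 + 0 + -1 + -1 + 1 = 0.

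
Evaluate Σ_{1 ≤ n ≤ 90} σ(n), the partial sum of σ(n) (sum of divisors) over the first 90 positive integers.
Σ_{n ≤ 90} σ(n) = 6733

Compute σ(n) for each 1 ≤ n ≤ 90: σ(1) = 1, σ(2) = 3, σ(3) = 4, σ(4) = 7, σ(5) = 6, σ(6) = 12, σ(7) = 8, σ(8) = 15, σ(9) = 13, σ(10) = 18, σ(11) = 12, σ(12) = 28, σ(13) = 14, σ(14) = 24, σ(15) = 24, σ(16) = 31, σ(17) = 18, σ(18) = 39, σ(19) = 20, σ(20) = 42, σ(21) = 32, σ(22) = 36, σ(23) = 24, σ(24) = 60, σ(25) = 31, σ(26) = 42, σ(27) = 40, σ(28) = 56, σ(29) = 30, σ(30) = 72, σ(31) = 32, σ(32) = 63, σ(33) = 48, σ(34) = 54, σ(35) = 48, σ(36) = 91, σ(37) = 38, σ(38) = 60, σ(39) = 56, σ(40) = 90, σ(41) = 42, σ(42) = 96, σ(43) = 44, σ(44) = 84, σ(45) = 78, σ(46) = 72, σ(47) = 48, σ(48) = 124, σ(49) = 57, σ(50) = 93, σ(51) = 72, σ(52) = 98, σ(53) = 54, σ(54) = 120, σ(55) = 72, σ(56) = 120, σ(57) = 80, σ(58) = 90, σ(59) = 60, σ(60) = 168, σ(61) = 62, σ(62) = 96, σ(63) = 104, σ(64) = 127, σ(65) = 84, σ(66) = 144, σ(67) = 68, σ(68) = 126, σ(69) = 96, σ(70) = 144, σ(71) = 72, σ(72) = 195, σ(73) = 74, σ(74) = 114, σ(75) = 124, σ(76) = 140, σ(77) = 96, σ(78) = 168, σ(79) = 80, σ(80) = 186, σ(81) = 121, σ(82) = 126, σ(83) = 84, σ(84) = 224, σ(85) = 108, σ(86) = 132, σ(87) = 120, σ(88) = 180, σ(89) = 90, σ(90) = 234. Summing all 90 values: 6733. (Average order: Σ_{n ≤ x} σ(n) ~ (π²/12) x². For x = 90, (π²/12)·90² ≈ 6661.98.)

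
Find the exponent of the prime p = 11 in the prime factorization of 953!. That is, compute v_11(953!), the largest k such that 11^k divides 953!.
v_11(953!) = 93

Legendre's formula: v_p(n!) = Σ_{k ≥ 1} ⌊n / p^k⌋. For p = 11, n = 953, the terms are:
  ⌊953/11^1⌋ = ⌊953/11⌋ = 86
  ⌊953/11^2⌋ = ⌊953/121⌋ = 7
(the next term ⌊953/11^3⌋ = 0, terminating the sum). Summing: v_11(953!) = 86 + 7 = 93.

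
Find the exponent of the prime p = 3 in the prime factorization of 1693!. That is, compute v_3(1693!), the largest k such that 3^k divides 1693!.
v_3(1693!) = 842

Legendre's formula: v_p(n!) = Σ_{k ≥ 1} ⌊n / p^k⌋. For p = 3, n = 1693, the terms are:
  ⌊1693/3^1⌋ = ⌊1693/3⌋ = 564
  ⌊1693/3^2⌋ = ⌊1693/9⌋ = 188
  ⌊1693/3^3⌋ = ⌊1693/27⌋ = 62
  ⌊1693/3^4⌋ = ⌊1693/81⌋ = 20
  ⌊1693/3^5⌋ = ⌊1693/243⌋ = 6
  ⌊1693/3^6⌋ = ⌊1693/729⌋ = 2
(the next term ⌊1693/3^7⌋ = 0, terminating the sum). Summing: v_3(1693!) = 564 + 188 + 62 + 20 + 6 + 2 = 842.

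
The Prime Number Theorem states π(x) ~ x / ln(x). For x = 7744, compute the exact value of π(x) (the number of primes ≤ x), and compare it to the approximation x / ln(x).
π(7744) = 982;  x/ln(x) ≈ 864.80;  relative error ≈ 11.93%.

Directly count primes up to 7744: π(7744) = 982. The PNT approximation gives 7744/ln(7744) ≈ 7744/8.95467 ≈ 864.80. Relative error (π(x) − x/ln(x)) / π(x) ≈ 11.93%; the approximation is known to undercount slightly (Li(x) is a better estimate).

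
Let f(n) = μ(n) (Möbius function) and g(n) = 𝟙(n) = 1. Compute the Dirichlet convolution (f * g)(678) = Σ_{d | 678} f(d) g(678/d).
(μ * 𝟙)(678) = 0

Divisors of 678: [1, 2, 3, 6, 113, 226, 339, 678]. For each d | 678:
  d = 1: μ(1) · 𝟙(678/1) = 1 · 1 = 1
  d = 2: μ(2) · 𝟙(678/2) = -1 · 1 = -1
  d = 3: μ(3) · 𝟙(678/3) = -1 · 1 = -1
  d = 6: μ(6) · 𝟙(678/6) = 1 · 1 = 1
  d = 113: μ(113) · 𝟙(678/113) = -1 · 1 = -1
  d = 226: μ(226) · 𝟙(678/226) = 1 · 1 = 1
  d = 339: μ(339) · 𝟙(678/339) = 1 · 1 = 1
  d = 678: μ(678) · 𝟙(678/678) = -1 · 1 = -1
Summing: (μ * 𝟙)(678) = 1 + -1 + -1 + 1 + -1 + 1 + 1 + -1 = 0.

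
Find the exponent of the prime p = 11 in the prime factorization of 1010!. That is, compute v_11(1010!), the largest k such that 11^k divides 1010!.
v_11(1010!) = 99

Legendre's formula: v_p(n!) = Σ_{k ≥ 1} ⌊n / p^k⌋. For p = 11, n = 1010, the terms are:
  ⌊1010/11^1⌋ = ⌊1010/11⌋ = 91
  ⌊1010/11^2⌋ = ⌊1010/121⌋ = 8
(the next term ⌊1010/11^3⌋ = 0, terminating the sum). Summing: v_11(1010!) = 91 + 8 = 99.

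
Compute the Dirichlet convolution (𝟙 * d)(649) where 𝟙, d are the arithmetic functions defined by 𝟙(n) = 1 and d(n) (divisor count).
(𝟙 * d)(649) = 9

Divisors of 649: [1, 11, 59, 649]. For each d | 649:
  d = 1: 𝟙(1) · d(649/1) = 1 · 4 = 4
  d = 11: 𝟙(11) · d(649/11) = 1 · 2 = 2
  d = 59: 𝟙(59) · d(649/59) = 1 · 2 = 2
  d = 649: 𝟙(649) · d(649/649) = 1 · 1 = 1
Summing: (𝟙 * d)(649) = 4 + 2 + 2 + 1 = 9.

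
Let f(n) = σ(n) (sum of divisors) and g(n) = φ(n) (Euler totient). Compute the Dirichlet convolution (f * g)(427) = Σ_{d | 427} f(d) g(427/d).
(σ * φ)(427) = 1708

Divisors of 427: [1, 7, 61, 427]. For each d | 427:
  d = 1: σ(1) · φ(427/1) = 1 · 360 = 360
  d = 7: σ(7) · φ(427/7) = 8 · 60 = 480
  d = 61: σ(61) · φ(427/61) = 62 · 6 = 372
  d = 427: σ(427) · φ(427/427) = 496 · 1 = 496
Summing: (σ * φ)(427) = 360 + 480 + 372 + 496 = 1708.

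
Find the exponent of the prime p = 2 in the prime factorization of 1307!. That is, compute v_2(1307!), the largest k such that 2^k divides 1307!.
v_2(1307!) = 1301

Legendre's formula: v_p(n!) = Σ_{k ≥ 1} ⌊n / p^k⌋. For p = 2, n = 1307, the terms are:
  ⌊1307/2^1⌋ = ⌊1307/2⌋ = 653
  ⌊1307/2^2⌋ = ⌊1307/4⌋ = 326
  ⌊1307/2^3⌋ = ⌊1307/8⌋ = 163
  ⌊1307/2^4⌋ = ⌊1307/16⌋ = 81
  ⌊1307/2^5⌋ = ⌊1307/32⌋ = 40
  ⌊1307/2^6⌋ = ⌊1307/64⌋ = 20
  ⌊1307/2^7⌋ = ⌊1307/128⌋ = 10
  ⌊1307/2^8⌋ = ⌊1307/256⌋ = 5
  ⌊1307/2^9⌋ = ⌊1307/512⌋ = 2
  ⌊1307/2^10⌋ = ⌊1307/1024⌋ = 1
(the next term ⌊1307/2^11⌋ = 0, terminating the sum). Summing: v_2(1307!) = 653 + 326 + 163 + 81 + 40 + 20 + 10 + 5 + 2 + 1 = 1301.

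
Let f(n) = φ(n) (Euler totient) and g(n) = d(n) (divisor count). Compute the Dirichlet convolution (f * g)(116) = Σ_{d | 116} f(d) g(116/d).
(φ * d)(116) = 210

Divisors of 116: [1, 2, 4, 29, 58, 116]. For each d | 116:
  d = 1: φ(1) · d(116/1) = 1 · 6 = 6
  d = 2: φ(2) · d(116/2) = 1 · 4 = 4
  d = 4: φ(4) · d(116/4) = 2 · 2 = 4
  d = 29: φ(29) · d(116/29) = 28 · 3 = 84
  d = 58: φ(58) · d(116/58) = 28 · 2 = 56
  d = 116: φ(116) · d(116/116) = 56 · 1 = 56
Summing: (φ * d)(116) = 6 + 4 + 4 + 84 + 56 + 56 = 210.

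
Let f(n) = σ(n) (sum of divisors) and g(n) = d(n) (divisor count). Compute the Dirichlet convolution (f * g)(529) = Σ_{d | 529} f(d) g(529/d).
(σ * d)(529) = 604

Divisors of 529: [1, 23, 529]. For each d | 529:
  d = 1: σ(1) · d(529/1) = 1 · 3 = 3
  d = 23: σ(23) · d(529/23) = 24 · 2 = 48
  d = 529: σ(529) · d(529/529) = 553 · 1 = 553
Summing: (σ * d)(529) = 3 + 48 + 553 = 604.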